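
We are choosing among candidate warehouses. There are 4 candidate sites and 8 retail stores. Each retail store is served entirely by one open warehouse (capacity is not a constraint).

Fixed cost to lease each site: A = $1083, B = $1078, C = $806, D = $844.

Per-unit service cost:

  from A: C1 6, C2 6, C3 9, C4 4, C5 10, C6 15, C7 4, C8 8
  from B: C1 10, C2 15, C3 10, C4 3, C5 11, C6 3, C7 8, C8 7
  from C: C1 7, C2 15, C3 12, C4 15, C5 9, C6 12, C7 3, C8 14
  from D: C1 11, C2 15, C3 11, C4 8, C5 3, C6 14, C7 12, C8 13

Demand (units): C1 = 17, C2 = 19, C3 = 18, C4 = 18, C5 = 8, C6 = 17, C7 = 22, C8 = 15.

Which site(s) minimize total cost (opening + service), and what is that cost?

Open A only; minimum total cost 2076.

For any fixed open set, each retail store goes to its cheapest open site; total = fixed + service.
{A}: C1→A 6·17=102, C2→A 6·19=114, C3→A 9·18=162, C4→A 4·18=72, C5→A 10·8=80, C6→A 15·17=255, C7→A 4·22=88, C8→A 8·15=120. Service 993; fixed 1083; total 2076.
{B}: service 1109 + fixed 1078 = 2187
{C}: C1→C 7·17=119, C2→C 15·19=285, C3→C 12·18=216, C4→C 15·18=270, C5→C 9·8=72, C6→C 12·17=204, C7→C 3·22=66, C8→C 14·15=210. Service 1442; fixed 806; total 2248.
{A, B, C, D}: C1→A 6·17=102, C2→A 6·19=114, C3→A 9·18=162, C4→B 3·18=54, C5→D 3·8=24, C6→B 3·17=51, C7→C 3·22=66, C8→B 7·15=105. Service 678; fixed 3811; total 4489.
No other subset beats 2076.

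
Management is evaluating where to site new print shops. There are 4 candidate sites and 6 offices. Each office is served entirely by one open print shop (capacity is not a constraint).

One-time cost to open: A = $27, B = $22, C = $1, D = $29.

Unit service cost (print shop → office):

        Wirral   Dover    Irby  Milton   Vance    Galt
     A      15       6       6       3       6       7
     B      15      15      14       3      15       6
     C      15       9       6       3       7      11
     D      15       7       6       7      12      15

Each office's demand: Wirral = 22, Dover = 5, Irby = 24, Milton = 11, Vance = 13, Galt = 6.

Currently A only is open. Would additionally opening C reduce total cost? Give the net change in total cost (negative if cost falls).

No — net change +1 (cost rises by 1).

Current service cost with {A}: 657.
Adding C: each office re-picks its cheapest; new service cost 657, saving 0.
Extra fixed cost: 1. Net change = 1 − 0 = 1.
(Totals: 684 → 685.)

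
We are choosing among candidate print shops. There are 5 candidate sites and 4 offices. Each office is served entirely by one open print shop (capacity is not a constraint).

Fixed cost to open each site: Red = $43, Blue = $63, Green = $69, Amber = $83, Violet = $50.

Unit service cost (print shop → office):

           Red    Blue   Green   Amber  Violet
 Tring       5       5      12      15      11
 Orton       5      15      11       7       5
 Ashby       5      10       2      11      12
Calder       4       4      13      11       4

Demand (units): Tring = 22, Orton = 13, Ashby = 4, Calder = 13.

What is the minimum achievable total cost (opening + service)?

Minimum total cost: 290

For any fixed open set, each office goes to its cheapest open site; total = fixed + service.
{Red}: Tring→Red 5·22=110, Orton→Red 5·13=65, Ashby→Red 5·4=20, Calder→Red 4·13=52. Service 247; fixed 43; total 290.
{Red, Violet}: service 247 + fixed 93 = 340
{Red, Green}: Tring→Red 5·22=110, Orton→Red 5·13=65, Ashby→Green 2·4=8, Calder→Red 4·13=52. Service 235; fixed 112; total 347.
{Red, Blue, Green, Amber, Violet}: service 235 + fixed 308 = 543
No other subset beats 290.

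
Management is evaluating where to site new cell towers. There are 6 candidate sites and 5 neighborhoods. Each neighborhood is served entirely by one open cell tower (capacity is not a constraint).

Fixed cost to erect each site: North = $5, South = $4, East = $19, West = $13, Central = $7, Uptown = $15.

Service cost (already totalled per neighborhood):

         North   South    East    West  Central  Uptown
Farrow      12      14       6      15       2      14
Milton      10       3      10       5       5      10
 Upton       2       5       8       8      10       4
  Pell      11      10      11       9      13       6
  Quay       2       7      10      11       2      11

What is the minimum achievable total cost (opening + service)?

Minimum total cost: 33

For any fixed open set, each neighborhood goes to its cheapest open site; total = fixed + service.
{South, Central}: Farrow→Central 2, Milton→South 3, Upton→South 5, Pell→South 10, Quay→Central 2. Service 22; fixed 11; total 33.
{North, Central}: Farrow→Central 2, Milton→Central 5, Upton→North 2, Pell→North 11, Quay→North 2. Service 22; fixed 12; total 34.
{North, South, Central}: service 19 + fixed 16 = 35
{North, South, East, West, Central, Uptown}: service 15 + fixed 63 = 78
No other subset beats 33.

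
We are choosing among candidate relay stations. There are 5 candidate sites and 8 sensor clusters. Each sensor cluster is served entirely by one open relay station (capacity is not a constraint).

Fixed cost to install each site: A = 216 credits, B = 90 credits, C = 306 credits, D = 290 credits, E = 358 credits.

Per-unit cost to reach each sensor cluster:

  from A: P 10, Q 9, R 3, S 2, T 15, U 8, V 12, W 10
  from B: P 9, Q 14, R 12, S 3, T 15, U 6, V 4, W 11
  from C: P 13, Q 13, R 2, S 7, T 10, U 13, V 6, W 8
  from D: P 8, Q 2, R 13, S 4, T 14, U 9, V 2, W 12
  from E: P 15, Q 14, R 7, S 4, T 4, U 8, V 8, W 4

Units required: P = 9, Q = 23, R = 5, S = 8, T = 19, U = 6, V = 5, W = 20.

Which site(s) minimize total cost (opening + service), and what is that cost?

Open D and E; minimum total cost 1047.

For any fixed open set, each sensor cluster goes to its cheapest open site; total = fixed + service.
{D, E}: P→D 8·9=72, Q→D 2·23=46, R→E 7·5=35, S→D 4·8=32, T→E 4·19=76, U→E 8·6=48, V→D 2·5=10, W→E 4·20=80. Service 399; fixed 648; total 1047.
{D}: P→D 8·9=72, Q→D 2·23=46, R→D 13·5=65, S→D 4·8=32, T→D 14·19=266, U→D 9·6=54, V→D 2·5=10, W→D 12·20=240. Service 785; fixed 290; total 1075.
{B, D}: service 734 + fixed 380 = 1114
{A, B, C, D, E}: service 346 + fixed 1260 = 1606
No other subset beats 1047.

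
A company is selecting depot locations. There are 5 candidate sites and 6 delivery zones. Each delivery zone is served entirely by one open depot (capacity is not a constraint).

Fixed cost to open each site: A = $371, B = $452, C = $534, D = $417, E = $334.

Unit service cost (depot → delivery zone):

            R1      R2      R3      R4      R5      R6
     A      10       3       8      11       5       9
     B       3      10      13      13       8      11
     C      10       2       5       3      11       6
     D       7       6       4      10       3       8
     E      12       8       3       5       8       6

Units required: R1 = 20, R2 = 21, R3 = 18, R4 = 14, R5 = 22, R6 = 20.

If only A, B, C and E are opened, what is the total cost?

Total cost: 2119

Each delivery zone is assigned to its cheapest site among the open ones.
{A, B, C, E}: R1→B 3·20=60, R2→C 2·21=42, R3→E 3·18=54, R4→C 3·14=42, R5→A 5·22=110, R6→C 6·20=120. Service 428; fixed 1691; total 2119.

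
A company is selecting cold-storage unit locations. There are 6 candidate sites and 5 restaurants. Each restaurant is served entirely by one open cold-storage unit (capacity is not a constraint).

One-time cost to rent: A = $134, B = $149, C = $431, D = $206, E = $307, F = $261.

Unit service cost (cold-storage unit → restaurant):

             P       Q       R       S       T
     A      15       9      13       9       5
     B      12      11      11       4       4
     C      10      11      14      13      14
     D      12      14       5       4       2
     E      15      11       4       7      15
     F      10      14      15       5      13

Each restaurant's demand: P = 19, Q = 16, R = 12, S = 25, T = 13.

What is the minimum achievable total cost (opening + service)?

Minimum total cost: 837

For any fixed open set, each restaurant goes to its cheapest open site; total = fixed + service.
{B}: P→B 12·19=228, Q→B 11·16=176, R→B 11·12=132, S→B 4·25=100, T→B 4·13=52. Service 688; fixed 149; total 837.
{D}: P→D 12·19=228, Q→D 14·16=224, R→D 5·12=60, S→D 4·25=100, T→D 2·13=26. Service 638; fixed 206; total 844.
{A, D}: service 558 + fixed 340 = 898
{A, B, C, D, E, F}: P→C 10·19=190, Q→A 9·16=144, R→E 4·12=48, S→B 4·25=100, T→D 2·13=26. Service 508; fixed 1488; total 1996.
No other subset beats 837.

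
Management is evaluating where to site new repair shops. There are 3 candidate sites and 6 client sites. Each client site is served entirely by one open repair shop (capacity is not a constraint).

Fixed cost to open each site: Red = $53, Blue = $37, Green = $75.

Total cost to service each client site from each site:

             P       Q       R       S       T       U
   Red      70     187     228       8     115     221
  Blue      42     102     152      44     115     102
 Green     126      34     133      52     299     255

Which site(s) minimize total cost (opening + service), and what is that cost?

For any fixed open set, each client site goes to its cheapest open site; total = fixed + service.
{Blue, Green}: P→Blue 42, Q→Green 34, R→Green 133, S→Blue 44, T→Blue 115, U→Blue 102. Service 470; fixed 112; total 582.
{Blue}: P→Blue 42, Q→Blue 102, R→Blue 152, S→Blue 44, T→Blue 115, U→Blue 102. Service 557; fixed 37; total 594.
{Red, Blue, Green}: service 434 + fixed 165 = 599
No other subset beats 582.

Open Blue and Green; minimum total cost 582.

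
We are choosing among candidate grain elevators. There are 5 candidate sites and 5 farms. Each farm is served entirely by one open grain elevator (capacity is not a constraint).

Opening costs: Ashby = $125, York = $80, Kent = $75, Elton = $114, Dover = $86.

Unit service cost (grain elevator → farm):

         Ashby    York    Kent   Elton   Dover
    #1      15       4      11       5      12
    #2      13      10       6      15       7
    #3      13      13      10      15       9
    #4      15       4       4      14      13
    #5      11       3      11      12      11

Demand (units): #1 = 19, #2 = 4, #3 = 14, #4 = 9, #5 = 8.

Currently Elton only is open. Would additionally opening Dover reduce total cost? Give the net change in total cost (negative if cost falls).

Current service cost with {Elton}: 587.
Adding Dover: each farm re-picks its cheapest; new service cost 454, saving 133.
Extra fixed cost: 86. Net change = 86 − 133 = -47.
(Totals: 701 → 654.)

Yes — net change −47 (cost falls by 47).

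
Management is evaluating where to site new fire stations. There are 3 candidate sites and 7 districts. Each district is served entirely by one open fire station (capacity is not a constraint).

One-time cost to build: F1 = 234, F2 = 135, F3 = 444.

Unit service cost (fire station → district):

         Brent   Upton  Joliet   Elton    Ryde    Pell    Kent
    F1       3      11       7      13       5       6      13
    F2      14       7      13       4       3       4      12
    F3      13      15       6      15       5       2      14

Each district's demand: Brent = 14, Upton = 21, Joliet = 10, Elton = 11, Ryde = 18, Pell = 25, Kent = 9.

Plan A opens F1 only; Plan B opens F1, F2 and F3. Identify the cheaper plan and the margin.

Plan A: {F1}: Brent→F1 3·14=42, Upton→F1 11·21=231, Joliet→F1 7·10=70, Elton→F1 13·11=143, Ryde→F1 5·18=90, Pell→F1 6·25=150, Kent→F1 13·9=117. Service 843; fixed 234; total 1077.
Plan B: {F1, F2, F3}: Brent→F1 3·14=42, Upton→F2 7·21=147, Joliet→F3 6·10=60, Elton→F2 4·11=44, Ryde→F2 3·18=54, Pell→F3 2·25=50, Kent→F2 12·9=108. Service 505; fixed 813; total 1318.
Difference: |1077 − 1318| = 241.

Plan A is cheaper by 241.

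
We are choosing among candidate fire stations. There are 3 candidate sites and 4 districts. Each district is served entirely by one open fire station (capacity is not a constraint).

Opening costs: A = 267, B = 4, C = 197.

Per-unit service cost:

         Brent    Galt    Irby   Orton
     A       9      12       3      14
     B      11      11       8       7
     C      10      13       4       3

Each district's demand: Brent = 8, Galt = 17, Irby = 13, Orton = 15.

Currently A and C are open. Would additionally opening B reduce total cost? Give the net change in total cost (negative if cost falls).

Current service cost with {A, C}: 360.
Adding B: each district re-picks its cheapest; new service cost 343, saving 17.
Extra fixed cost: 4. Net change = 4 − 17 = -13.
(Totals: 824 → 811.)

Yes — net change −13 (cost falls by 13).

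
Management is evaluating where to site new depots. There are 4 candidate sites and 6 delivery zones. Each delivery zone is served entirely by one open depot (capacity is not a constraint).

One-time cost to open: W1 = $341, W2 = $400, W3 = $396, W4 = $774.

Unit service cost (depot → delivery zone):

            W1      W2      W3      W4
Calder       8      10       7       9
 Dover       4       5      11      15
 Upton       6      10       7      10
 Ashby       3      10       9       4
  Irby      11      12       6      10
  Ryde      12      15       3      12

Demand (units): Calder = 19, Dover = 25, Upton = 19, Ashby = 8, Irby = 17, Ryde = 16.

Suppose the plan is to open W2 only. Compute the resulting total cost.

Total cost: 1429

Each delivery zone is assigned to its cheapest site among the open ones.
{W2}: Calder→W2 10·19=190, Dover→W2 5·25=125, Upton→W2 10·19=190, Ashby→W2 10·8=80, Irby→W2 12·17=204, Ryde→W2 15·16=240. Service 1029; fixed 400; total 1429.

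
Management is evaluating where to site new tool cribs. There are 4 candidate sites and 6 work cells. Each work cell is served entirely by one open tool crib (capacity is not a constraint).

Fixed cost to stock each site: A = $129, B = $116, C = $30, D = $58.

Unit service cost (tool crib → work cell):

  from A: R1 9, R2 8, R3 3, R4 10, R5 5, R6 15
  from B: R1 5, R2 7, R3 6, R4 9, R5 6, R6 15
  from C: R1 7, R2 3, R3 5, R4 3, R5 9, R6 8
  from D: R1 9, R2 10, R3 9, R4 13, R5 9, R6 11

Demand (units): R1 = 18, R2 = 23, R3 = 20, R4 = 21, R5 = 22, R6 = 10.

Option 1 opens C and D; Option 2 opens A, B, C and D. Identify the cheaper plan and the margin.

Option 1: {C, D}: R1→C 7·18=126, R2→C 3·23=69, R3→C 5·20=100, R4→C 3·21=63, R5→C 9·22=198, R6→C 8·10=80. Service 636; fixed 88; total 724.
Option 2: {A, B, C, D}: R1→B 5·18=90, R2→C 3·23=69, R3→A 3·20=60, R4→C 3·21=63, R5→A 5·22=110, R6→C 8·10=80. Service 472; fixed 333; total 805.
Difference: |724 − 805| = 81.

Option 1 is cheaper by 81.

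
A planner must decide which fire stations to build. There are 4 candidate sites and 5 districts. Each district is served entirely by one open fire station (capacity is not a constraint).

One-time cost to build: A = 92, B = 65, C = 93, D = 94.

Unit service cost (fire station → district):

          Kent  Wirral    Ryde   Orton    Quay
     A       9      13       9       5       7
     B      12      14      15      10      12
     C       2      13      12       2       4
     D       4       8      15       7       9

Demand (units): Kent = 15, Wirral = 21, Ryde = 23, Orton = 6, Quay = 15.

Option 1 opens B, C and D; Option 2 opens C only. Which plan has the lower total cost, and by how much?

Option 1: {B, C, D}: Kent→C 2·15=30, Wirral→D 8·21=168, Ryde→C 12·23=276, Orton→C 2·6=12, Quay→C 4·15=60. Service 546; fixed 252; total 798.
Option 2: {C}: Kent→C 2·15=30, Wirral→C 13·21=273, Ryde→C 12·23=276, Orton→C 2·6=12, Quay→C 4·15=60. Service 651; fixed 93; total 744.
Difference: |798 − 744| = 54.

Option 2 is cheaper by 54.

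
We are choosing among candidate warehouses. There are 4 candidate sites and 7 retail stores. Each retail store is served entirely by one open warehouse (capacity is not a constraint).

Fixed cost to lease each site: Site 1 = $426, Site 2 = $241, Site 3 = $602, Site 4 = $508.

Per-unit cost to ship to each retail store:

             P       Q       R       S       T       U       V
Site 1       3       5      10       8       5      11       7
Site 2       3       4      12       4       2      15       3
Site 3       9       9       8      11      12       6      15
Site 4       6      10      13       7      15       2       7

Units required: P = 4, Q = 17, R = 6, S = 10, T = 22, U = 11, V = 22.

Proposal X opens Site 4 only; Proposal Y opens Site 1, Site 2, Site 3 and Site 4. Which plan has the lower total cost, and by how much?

Proposal X: {Site 4}: P→Site 4 6·4=24, Q→Site 4 10·17=170, R→Site 4 13·6=78, S→Site 4 7·10=70, T→Site 4 15·22=330, U→Site 4 2·11=22, V→Site 4 7·22=154. Service 848; fixed 508; total 1356.
Proposal Y: {Site 1, Site 2, Site 3, Site 4}: P→Site 1 3·4=12, Q→Site 2 4·17=68, R→Site 3 8·6=48, S→Site 2 4·10=40, T→Site 2 2·22=44, U→Site 4 2·11=22, V→Site 2 3·22=66. Service 300; fixed 1777; total 2077.
Difference: |1356 − 2077| = 721.

Proposal X is cheaper by 721.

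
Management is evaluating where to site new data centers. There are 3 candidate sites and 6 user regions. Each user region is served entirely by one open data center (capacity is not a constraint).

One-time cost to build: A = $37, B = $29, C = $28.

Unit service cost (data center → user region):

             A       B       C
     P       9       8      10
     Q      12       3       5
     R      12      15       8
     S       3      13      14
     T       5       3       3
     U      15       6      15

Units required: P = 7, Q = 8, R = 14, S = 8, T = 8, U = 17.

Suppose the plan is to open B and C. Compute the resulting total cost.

Each user region is assigned to its cheapest site among the open ones.
{B, C}: P→B 8·7=56, Q→B 3·8=24, R→C 8·14=112, S→B 13·8=104, T→B 3·8=24, U→B 6·17=102. Service 422; fixed 57; total 479.

Total cost: 479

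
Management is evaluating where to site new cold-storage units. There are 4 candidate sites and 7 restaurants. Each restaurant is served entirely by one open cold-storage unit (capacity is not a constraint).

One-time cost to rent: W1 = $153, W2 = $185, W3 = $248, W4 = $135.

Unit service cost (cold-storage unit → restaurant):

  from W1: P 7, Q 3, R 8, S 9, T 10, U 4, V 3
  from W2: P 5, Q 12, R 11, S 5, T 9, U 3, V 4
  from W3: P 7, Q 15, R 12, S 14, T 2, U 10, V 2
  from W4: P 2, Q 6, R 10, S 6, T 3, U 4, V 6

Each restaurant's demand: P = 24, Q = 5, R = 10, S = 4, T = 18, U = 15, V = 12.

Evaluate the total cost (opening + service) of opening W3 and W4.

Each restaurant is assigned to its cheapest site among the open ones.
{W3, W4}: P→W4 2·24=48, Q→W4 6·5=30, R→W4 10·10=100, S→W4 6·4=24, T→W3 2·18=36, U→W4 4·15=60, V→W3 2·12=24. Service 322; fixed 383; total 705.

Total cost: 705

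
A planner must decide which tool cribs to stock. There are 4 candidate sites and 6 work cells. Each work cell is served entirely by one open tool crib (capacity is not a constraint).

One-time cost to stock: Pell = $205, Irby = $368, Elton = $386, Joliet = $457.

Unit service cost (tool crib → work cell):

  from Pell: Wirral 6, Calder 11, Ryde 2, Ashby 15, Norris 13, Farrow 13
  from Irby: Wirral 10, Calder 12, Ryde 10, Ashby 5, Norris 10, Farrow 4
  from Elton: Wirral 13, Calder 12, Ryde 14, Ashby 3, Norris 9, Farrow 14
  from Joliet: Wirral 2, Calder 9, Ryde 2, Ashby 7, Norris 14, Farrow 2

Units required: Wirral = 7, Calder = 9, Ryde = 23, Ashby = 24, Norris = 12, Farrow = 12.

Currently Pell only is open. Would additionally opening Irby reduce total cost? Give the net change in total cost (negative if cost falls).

Yes — net change −16 (cost falls by 16).

Current service cost with {Pell}: 859.
Adding Irby: each work cell re-picks its cheapest; new service cost 475, saving 384.
Extra fixed cost: 368. Net change = 368 − 384 = -16.
(Totals: 1064 → 1048.)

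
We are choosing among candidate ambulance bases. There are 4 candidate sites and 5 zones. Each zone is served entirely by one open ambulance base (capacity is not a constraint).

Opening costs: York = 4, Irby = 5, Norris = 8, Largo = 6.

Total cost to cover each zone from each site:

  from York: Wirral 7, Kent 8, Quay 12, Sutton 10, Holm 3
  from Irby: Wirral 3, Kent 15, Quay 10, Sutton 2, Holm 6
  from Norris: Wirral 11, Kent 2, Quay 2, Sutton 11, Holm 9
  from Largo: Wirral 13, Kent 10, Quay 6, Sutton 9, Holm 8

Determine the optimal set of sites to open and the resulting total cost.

Open Irby and Norris; minimum total cost 28.

For any fixed open set, each zone goes to its cheapest open site; total = fixed + service.
{Irby, Norris}: Wirral→Irby 3, Kent→Norris 2, Quay→Norris 2, Sutton→Irby 2, Holm→Irby 6. Service 15; fixed 13; total 28.
{York, Irby, Norris}: service 12 + fixed 17 = 29
{Irby, Norris, Largo}: service 15 + fixed 19 = 34
{York, Irby, Norris, Largo}: Wirral→Irby 3, Kent→Norris 2, Quay→Norris 2, Sutton→Irby 2, Holm→York 3. Service 12; fixed 23; total 35.
No other subset beats 28.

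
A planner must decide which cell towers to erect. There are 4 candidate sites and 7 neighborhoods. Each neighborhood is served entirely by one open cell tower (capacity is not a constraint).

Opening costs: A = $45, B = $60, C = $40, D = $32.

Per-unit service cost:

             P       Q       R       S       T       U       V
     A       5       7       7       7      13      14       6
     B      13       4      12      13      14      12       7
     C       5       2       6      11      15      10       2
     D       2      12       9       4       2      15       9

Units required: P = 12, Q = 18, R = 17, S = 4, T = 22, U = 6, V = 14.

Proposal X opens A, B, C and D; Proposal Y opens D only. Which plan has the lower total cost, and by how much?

Proposal X is cheaper by 214.

Proposal X: {A, B, C, D}: P→D 2·12=24, Q→C 2·18=36, R→C 6·17=102, S→D 4·4=16, T→D 2·22=44, U→C 10·6=60, V→C 2·14=28. Service 310; fixed 177; total 487.
Proposal Y: {D}: P→D 2·12=24, Q→D 12·18=216, R→D 9·17=153, S→D 4·4=16, T→D 2·22=44, U→D 15·6=90, V→D 9·14=126. Service 669; fixed 32; total 701.
Difference: |487 − 701| = 214.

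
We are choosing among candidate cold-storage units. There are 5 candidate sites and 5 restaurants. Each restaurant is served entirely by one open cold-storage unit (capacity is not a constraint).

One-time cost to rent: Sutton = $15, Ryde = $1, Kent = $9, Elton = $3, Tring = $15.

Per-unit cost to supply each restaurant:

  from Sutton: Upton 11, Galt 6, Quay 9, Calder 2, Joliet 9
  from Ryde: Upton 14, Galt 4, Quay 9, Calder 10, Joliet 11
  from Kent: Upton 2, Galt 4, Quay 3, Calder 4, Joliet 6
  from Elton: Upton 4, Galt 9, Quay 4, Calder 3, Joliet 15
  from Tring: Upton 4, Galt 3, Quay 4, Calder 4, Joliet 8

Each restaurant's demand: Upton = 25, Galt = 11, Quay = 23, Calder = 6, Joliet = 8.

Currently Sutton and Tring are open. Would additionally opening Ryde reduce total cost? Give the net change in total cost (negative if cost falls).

No — net change +1 (cost rises by 1).

Current service cost with {Sutton, Tring}: 301.
Adding Ryde: each restaurant re-picks its cheapest; new service cost 301, saving 0.
Extra fixed cost: 1. Net change = 1 − 0 = 1.
(Totals: 331 → 332.)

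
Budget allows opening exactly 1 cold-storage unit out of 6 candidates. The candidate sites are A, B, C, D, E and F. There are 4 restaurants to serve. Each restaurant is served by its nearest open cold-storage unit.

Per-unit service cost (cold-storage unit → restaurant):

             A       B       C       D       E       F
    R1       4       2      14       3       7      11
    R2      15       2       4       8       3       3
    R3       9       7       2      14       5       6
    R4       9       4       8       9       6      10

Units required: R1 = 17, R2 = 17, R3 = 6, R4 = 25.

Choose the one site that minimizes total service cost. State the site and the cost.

Choose B only; total service cost 210.

With exactly 1 open, each restaurant uses its cheapest among the chosen.
{B}: R1→B 2·17=34, R2→B 2·17=34, R3→B 7·6=42, R4→B 4·25=100. Service cost 210.
{E}: service cost 350
{D}: service cost 496
Among all 6 size-1 choices, {B} is lowest.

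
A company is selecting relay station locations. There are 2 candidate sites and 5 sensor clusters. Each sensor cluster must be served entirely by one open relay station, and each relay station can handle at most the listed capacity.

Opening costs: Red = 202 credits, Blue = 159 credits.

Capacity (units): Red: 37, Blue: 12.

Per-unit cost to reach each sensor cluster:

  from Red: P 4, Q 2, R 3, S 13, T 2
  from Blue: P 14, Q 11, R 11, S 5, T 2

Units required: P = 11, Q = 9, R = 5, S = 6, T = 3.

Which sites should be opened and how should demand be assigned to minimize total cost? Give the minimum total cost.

Minimum total cost: 363

Open {Red}: P→Red 4·11=44, Q→Red 2·9=18, R→Red 3·5=15, S→Red 13·6=78, T→Red 2·3=6.
Loads: Red carries 34/37. Service 161; fixed 202; total 363.
Next best feasible plan costs 474.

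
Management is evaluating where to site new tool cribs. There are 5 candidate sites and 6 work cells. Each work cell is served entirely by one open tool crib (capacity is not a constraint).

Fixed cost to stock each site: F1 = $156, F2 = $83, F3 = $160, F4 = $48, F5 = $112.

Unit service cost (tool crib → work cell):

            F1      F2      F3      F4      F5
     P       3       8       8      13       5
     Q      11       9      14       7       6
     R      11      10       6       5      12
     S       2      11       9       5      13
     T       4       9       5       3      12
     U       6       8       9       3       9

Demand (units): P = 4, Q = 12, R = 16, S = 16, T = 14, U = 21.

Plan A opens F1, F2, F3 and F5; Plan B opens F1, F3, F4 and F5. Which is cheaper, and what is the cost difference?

Plan A: {F1, F2, F3, F5}: P→F1 3·4=12, Q→F5 6·12=72, R→F3 6·16=96, S→F1 2·16=32, T→F1 4·14=56, U→F1 6·21=126. Service 394; fixed 511; total 905.
Plan B: {F1, F3, F4, F5}: P→F1 3·4=12, Q→F5 6·12=72, R→F4 5·16=80, S→F1 2·16=32, T→F4 3·14=42, U→F4 3·21=63. Service 301; fixed 476; total 777.
Difference: |905 − 777| = 128.

Plan B is cheaper by 128.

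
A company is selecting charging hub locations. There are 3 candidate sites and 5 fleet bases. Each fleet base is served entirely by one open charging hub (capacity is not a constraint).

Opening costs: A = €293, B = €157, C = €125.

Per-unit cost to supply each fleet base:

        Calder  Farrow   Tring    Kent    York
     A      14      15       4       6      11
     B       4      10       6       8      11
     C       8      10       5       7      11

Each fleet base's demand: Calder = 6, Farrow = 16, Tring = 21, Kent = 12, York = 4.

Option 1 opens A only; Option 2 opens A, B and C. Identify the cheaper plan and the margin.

Option 1 is cheaper by 142.

Option 1: {A}: Calder→A 14·6=84, Farrow→A 15·16=240, Tring→A 4·21=84, Kent→A 6·12=72, York→A 11·4=44. Service 524; fixed 293; total 817.
Option 2: {A, B, C}: Calder→B 4·6=24, Farrow→B 10·16=160, Tring→A 4·21=84, Kent→A 6·12=72, York→A 11·4=44. Service 384; fixed 575; total 959.
Difference: |817 − 959| = 142.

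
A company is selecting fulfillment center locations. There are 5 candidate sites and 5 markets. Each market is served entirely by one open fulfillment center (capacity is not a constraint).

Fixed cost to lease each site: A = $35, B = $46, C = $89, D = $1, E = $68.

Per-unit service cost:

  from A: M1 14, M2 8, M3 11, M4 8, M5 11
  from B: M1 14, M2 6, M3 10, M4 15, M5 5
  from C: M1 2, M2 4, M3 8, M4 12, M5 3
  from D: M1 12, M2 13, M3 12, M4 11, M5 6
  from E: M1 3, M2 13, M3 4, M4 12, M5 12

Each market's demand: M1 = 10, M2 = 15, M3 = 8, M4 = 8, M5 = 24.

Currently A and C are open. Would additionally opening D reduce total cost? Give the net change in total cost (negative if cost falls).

Current service cost with {A, C}: 280.
Adding D: each market re-picks its cheapest; new service cost 280, saving 0.
Extra fixed cost: 1. Net change = 1 − 0 = 1.
(Totals: 404 → 405.)

No — net change +1 (cost rises by 1).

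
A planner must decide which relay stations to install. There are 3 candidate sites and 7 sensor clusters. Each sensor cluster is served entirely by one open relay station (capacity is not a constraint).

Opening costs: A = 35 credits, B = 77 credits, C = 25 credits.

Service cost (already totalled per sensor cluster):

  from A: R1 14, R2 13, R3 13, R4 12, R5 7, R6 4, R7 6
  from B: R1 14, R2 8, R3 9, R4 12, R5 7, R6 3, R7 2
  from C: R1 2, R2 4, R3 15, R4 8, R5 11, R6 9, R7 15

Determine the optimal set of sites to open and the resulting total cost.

For any fixed open set, each sensor cluster goes to its cheapest open site; total = fixed + service.
{C}: R1→C 2, R2→C 4, R3→C 15, R4→C 8, R5→C 11, R6→C 9, R7→C 15. Service 64; fixed 25; total 89.
{A}: R1→A 14, R2→A 13, R3→A 13, R4→A 12, R5→A 7, R6→A 4, R7→A 6. Service 69; fixed 35; total 104.
{A, C}: service 44 + fixed 60 = 104
{A, B, C}: service 35 + fixed 137 = 172
No other subset beats 89.

Open C only; minimum total cost 89.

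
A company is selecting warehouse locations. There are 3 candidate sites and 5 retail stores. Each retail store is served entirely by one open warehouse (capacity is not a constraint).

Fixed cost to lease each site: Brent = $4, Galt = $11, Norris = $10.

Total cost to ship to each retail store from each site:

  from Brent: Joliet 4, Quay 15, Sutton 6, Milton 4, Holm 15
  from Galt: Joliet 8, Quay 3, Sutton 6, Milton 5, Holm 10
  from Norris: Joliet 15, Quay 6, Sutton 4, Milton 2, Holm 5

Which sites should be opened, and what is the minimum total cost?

Open Brent and Norris; minimum total cost 35.

For any fixed open set, each retail store goes to its cheapest open site; total = fixed + service.
{Brent, Norris}: Joliet→Brent 4, Quay→Norris 6, Sutton→Norris 4, Milton→Norris 2, Holm→Norris 5. Service 21; fixed 14; total 35.
{Brent, Galt}: service 27 + fixed 15 = 42
{Norris}: service 32 + fixed 10 = 42
{Brent, Galt, Norris}: service 18 + fixed 25 = 43
(All 7 nonempty subsets were checked; Brent and Norris is lowest.)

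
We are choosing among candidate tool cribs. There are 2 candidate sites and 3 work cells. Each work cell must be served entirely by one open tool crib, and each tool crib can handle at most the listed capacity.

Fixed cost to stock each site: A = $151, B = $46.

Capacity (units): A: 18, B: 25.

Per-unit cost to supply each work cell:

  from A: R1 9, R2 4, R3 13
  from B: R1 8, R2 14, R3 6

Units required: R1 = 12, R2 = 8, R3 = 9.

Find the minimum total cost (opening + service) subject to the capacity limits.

Open {A, B}: R1→B 8·12=96, R2→A 4·8=32, R3→B 6·9=54.
Loads: A carries 8/18, B carries 21/25. Service 182; fixed 197; total 379.
Next best feasible plan costs 442.

Minimum total cost: 379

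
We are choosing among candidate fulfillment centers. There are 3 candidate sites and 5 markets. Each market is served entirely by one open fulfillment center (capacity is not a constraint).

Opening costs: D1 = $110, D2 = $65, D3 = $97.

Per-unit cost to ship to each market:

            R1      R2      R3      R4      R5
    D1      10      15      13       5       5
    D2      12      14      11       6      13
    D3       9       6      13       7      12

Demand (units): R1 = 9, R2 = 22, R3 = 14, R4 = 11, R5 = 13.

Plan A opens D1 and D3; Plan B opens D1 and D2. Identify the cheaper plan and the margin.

Plan A: {D1, D3}: R1→D3 9·9=81, R2→D3 6·22=132, R3→D1 13·14=182, R4→D1 5·11=55, R5→D1 5·13=65. Service 515; fixed 207; total 722.
Plan B: {D1, D2}: R1→D1 10·9=90, R2→D2 14·22=308, R3→D2 11·14=154, R4→D1 5·11=55, R5→D1 5·13=65. Service 672; fixed 175; total 847.
Difference: |722 − 847| = 125.

Plan A is cheaper by 125.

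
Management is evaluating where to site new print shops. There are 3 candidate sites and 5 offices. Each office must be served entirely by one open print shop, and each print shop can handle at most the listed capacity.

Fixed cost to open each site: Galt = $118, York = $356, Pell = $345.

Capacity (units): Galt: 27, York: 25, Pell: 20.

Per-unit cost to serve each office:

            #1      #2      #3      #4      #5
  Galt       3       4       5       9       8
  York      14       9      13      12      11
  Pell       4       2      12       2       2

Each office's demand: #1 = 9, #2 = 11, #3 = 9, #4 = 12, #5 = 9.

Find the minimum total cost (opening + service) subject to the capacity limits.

Minimum total cost: 861

Open {Galt, York}: #1→Galt 3·9=27, #2→York 9·11=99, #3→Galt 5·9=45, #4→York 12·12=144, #5→Galt 8·9=72.
Loads: Galt carries 27/27, York carries 23/25. Service 387; fixed 474; total 861.
Next best feasible plan costs 1075.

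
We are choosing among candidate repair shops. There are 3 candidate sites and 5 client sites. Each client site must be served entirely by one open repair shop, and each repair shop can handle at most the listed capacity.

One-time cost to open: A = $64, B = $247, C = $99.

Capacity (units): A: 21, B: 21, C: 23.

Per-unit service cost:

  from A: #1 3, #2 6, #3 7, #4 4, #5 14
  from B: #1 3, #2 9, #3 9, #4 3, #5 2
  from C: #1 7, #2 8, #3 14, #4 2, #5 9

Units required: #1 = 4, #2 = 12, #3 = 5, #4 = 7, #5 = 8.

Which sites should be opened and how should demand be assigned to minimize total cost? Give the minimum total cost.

Minimum total cost: 368

Open {A, C}: #1→A 3·4=12, #2→A 6·12=72, #3→A 7·5=35, #4→C 2·7=14, #5→C 9·8=72.
Loads: A carries 21/21, C carries 15/23. Service 205; fixed 163; total 368.
Next best feasible plan costs 384.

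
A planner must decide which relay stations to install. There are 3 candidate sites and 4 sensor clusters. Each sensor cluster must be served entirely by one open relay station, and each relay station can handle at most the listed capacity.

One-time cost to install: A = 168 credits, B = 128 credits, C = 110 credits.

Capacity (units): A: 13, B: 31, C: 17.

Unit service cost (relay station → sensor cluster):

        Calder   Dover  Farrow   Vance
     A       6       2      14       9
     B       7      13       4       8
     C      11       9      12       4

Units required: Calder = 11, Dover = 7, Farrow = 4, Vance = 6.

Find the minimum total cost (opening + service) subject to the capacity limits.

Minimum total cost: 360

Open {B}: Calder→B 7·11=77, Dover→B 13·7=91, Farrow→B 4·4=16, Vance→B 8·6=48.
Loads: B carries 28/31. Service 232; fixed 128; total 360.
Next best feasible plan costs 418.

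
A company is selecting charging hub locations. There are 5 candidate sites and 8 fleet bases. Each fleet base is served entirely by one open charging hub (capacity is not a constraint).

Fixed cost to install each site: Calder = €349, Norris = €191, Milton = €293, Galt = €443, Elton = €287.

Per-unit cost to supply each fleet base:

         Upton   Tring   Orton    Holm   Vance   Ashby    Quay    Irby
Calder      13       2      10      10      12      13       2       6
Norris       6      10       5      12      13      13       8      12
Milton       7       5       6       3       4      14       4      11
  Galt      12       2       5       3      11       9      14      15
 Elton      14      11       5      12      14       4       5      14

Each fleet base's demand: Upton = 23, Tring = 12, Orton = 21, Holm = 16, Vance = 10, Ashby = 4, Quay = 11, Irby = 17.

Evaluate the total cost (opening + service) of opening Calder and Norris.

Each fleet base is assigned to its cheapest site among the open ones.
{Calder, Norris}: Upton→Norris 6·23=138, Tring→Calder 2·12=24, Orton→Norris 5·21=105, Holm→Calder 10·16=160, Vance→Calder 12·10=120, Ashby→Calder 13·4=52, Quay→Calder 2·11=22, Irby→Calder 6·17=102. Service 723; fixed 540; total 1263.

Total cost: 1263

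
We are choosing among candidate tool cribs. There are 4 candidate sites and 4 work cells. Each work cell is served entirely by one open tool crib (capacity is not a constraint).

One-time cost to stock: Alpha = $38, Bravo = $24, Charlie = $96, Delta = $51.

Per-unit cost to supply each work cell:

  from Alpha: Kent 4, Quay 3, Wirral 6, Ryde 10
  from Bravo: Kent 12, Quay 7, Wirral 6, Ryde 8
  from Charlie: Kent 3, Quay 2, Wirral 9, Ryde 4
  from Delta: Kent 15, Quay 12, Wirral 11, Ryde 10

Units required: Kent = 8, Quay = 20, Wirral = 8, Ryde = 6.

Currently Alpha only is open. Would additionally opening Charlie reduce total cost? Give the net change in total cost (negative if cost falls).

Current service cost with {Alpha}: 200.
Adding Charlie: each work cell re-picks its cheapest; new service cost 136, saving 64.
Extra fixed cost: 96. Net change = 96 − 64 = 32.
(Totals: 238 → 270.)

No — net change +32 (cost rises by 32).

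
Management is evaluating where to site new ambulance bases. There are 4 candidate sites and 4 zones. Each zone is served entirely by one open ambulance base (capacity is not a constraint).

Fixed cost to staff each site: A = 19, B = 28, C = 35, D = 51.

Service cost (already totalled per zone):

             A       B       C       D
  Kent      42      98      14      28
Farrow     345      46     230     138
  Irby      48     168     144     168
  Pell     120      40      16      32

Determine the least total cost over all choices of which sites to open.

Minimum total cost: 206

For any fixed open set, each zone goes to its cheapest open site; total = fixed + service.
{A, B, C}: Kent→C 14, Farrow→B 46, Irby→A 48, Pell→C 16. Service 124; fixed 82; total 206.
{A, B}: service 176 + fixed 47 = 223
{A, B, D}: service 154 + fixed 98 = 252
{A, B, C, D}: service 124 + fixed 133 = 257
(All 15 nonempty subsets were checked; A, B and C is lowest.)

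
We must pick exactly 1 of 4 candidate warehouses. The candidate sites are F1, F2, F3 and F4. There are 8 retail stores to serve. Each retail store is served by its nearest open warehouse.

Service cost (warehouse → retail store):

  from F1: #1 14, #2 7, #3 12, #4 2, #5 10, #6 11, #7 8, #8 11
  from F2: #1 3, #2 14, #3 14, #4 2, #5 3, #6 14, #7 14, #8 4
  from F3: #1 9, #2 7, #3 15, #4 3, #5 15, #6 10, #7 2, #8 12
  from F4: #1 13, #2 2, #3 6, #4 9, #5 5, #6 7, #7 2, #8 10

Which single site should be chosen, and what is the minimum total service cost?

Choose F4 only; total service cost 54.

With exactly 1 open, each retail store uses its cheapest among the chosen.
{F4}: #1→F4 13, #2→F4 2, #3→F4 6, #4→F4 9, #5→F4 5, #6→F4 7, #7→F4 2, #8→F4 10. Service cost 54.
{F2}: service cost 68
{F3}: service cost 73
Among all 4 size-1 choices, {F4} is lowest.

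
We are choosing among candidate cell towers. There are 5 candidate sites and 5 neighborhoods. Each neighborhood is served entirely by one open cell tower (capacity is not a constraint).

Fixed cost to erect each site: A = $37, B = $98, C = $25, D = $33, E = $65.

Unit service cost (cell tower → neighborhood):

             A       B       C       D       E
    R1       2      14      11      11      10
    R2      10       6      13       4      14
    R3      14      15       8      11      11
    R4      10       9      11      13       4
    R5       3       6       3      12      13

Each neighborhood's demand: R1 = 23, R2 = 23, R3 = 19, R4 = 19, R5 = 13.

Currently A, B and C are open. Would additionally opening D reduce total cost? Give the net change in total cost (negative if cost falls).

Yes — net change −13 (cost falls by 13).

Current service cost with {A, B, C}: 546.
Adding D: each neighborhood re-picks its cheapest; new service cost 500, saving 46.
Extra fixed cost: 33. Net change = 33 − 46 = -13.
(Totals: 706 → 693.)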